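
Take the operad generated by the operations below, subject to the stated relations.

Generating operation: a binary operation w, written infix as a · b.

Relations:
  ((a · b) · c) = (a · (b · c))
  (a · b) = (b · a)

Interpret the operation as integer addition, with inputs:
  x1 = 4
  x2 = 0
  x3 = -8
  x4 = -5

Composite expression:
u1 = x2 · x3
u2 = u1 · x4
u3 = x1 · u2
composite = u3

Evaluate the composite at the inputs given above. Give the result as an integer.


-9

(x2 · x3) = -8
((x2 · x3) · x4) = -13
(x1 · ((x2 · x3) · x4)) = -9


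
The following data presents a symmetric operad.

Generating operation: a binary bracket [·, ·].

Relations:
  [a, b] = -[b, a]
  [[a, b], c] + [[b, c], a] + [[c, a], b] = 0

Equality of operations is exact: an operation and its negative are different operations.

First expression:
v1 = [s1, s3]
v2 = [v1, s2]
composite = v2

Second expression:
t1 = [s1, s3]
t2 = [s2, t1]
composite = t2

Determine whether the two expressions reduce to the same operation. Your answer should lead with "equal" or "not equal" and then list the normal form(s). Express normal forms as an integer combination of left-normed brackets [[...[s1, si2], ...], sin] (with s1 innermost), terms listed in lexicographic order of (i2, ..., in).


not equal; first: [[s1, s3], s2]; second: -[[s1, s3], s2]


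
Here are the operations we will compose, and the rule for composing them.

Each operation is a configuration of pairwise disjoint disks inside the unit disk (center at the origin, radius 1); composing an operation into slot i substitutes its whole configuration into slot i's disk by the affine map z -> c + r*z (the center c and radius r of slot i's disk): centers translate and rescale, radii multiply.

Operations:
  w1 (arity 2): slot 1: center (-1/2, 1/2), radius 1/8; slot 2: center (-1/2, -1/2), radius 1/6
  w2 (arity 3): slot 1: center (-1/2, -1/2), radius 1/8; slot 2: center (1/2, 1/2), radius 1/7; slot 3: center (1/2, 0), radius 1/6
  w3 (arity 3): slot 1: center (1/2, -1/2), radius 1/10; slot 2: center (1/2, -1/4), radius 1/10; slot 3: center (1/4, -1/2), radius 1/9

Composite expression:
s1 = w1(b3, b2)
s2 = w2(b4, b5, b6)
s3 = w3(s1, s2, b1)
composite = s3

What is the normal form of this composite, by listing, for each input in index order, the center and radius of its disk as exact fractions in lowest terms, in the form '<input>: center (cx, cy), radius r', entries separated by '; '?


Only the slot chain above each b matters under w3; compose those maps.
input b3: composing its 2 substitution steps yields center (9/20, -9/20), radius 1/80
input b2: composing its 2 substitution steps yields center (9/20, -11/20), radius 1/60
input b4: composing its 2 substitution steps yields center (9/20, -3/10), radius 1/80
input b5: composing its 2 substitution steps yields center (11/20, -1/5), radius 1/70
input b6: composing its 2 substitution steps yields center (11/20, -1/4), radius 1/60
input b1: composing its 1 substitution step yields center (1/4, -1/2), radius 1/9

b1: center (1/4, -1/2), radius 1/9; b2: center (9/20, -11/20), radius 1/60; b3: center (9/20, -9/20), radius 1/80; b4: center (9/20, -3/10), radius 1/80; b5: center (11/20, -1/5), radius 1/70; b6: center (11/20, -1/4), radius 1/60


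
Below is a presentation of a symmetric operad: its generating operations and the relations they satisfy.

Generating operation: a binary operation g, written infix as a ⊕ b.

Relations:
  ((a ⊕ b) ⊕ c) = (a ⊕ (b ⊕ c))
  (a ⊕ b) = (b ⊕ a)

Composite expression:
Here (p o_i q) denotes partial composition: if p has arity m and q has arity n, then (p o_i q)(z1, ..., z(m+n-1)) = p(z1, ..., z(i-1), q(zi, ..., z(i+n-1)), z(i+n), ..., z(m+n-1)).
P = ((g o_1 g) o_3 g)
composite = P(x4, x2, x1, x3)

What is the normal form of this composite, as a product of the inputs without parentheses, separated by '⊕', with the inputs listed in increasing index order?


Reordering under g is free, so list the x-inputs canonically.
(x4 ⊕ x2) flattens to x4 ⊕ x2
(x1 ⊕ x3) flattens to x1 ⊕ x3
((x4 ⊕ x2) ⊕ (x1 ⊕ x3)) flattens to x4 ⊕ x2 ⊕ x1 ⊕ x3
putting the inputs in ascending order: x1 ⊕ x2 ⊕ x3 ⊕ x4

x1 ⊕ x2 ⊕ x3 ⊕ x4


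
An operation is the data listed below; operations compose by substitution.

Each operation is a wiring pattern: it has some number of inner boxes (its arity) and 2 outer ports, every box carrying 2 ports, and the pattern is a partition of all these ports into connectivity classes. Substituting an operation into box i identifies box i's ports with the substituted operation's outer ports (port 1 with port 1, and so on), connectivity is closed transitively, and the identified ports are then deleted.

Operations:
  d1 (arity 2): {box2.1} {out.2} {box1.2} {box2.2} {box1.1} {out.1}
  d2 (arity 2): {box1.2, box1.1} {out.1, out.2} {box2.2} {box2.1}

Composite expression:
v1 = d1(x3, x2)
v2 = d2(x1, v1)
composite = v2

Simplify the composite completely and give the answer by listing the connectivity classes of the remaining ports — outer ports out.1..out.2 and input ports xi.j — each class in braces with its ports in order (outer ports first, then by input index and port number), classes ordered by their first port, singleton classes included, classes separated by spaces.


{out.1, out.2} {x1.1, x1.2} {x2.1} {x2.2} {x3.1} {x3.2}

Treat the ports identified at d2 as solder joints: merge, then drop.
stage d1: inputs (x3, x2), connectivity {out.1} {out.2} {x2.1} {x2.2} {x3.1} {x3.2}, out.j its boundary
stage d2: inputs (x1, x3, x2), connectivity {out.1, out.2} {x1.1, x1.2} {x2.1} {x2.2} {x3.1} {x3.2}, out.j its boundary


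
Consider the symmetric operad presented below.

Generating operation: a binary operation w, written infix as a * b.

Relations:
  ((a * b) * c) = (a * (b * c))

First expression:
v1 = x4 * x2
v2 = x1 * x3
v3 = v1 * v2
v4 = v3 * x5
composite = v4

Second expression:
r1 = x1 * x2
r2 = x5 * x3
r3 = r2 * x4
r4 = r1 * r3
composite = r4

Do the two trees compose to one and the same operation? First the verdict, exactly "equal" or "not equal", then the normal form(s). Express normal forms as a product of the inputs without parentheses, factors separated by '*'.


not equal; the first gives x4 * x2 * x1 * x3 * x5 and the second x1 * x2 * x5 * x3 * x4

The first expression reduces to x4 * x2 * x1 * x3 * x5
The second expression reduces to x1 * x2 * x5 * x3 * x4
No match — not equal.


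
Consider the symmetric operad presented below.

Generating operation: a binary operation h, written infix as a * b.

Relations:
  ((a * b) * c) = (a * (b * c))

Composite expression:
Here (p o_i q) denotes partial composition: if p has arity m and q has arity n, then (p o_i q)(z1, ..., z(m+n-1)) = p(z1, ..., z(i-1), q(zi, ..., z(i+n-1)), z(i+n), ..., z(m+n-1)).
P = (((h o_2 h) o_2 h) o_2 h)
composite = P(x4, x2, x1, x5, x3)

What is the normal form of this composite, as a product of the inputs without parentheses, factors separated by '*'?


x4 * x2 * x1 * x5 * x3


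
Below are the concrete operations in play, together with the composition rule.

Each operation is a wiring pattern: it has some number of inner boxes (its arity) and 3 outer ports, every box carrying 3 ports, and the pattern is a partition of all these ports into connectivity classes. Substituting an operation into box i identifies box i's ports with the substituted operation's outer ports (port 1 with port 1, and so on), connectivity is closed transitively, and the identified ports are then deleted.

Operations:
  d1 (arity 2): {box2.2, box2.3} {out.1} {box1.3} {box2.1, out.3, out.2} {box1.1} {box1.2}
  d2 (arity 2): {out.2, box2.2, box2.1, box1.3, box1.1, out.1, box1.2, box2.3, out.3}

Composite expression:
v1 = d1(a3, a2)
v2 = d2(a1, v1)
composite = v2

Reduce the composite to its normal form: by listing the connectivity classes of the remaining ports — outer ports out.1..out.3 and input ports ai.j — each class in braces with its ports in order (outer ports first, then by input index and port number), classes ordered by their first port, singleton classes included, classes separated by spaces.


{out.1, out.2, out.3, a1.1, a1.2, a1.3, a2.1} {a2.2, a2.3} {a3.1} {a3.2} {a3.3}

Connectivity passes through glued d2-boundaries; trace each wire chain.
stage d1: inputs (a3, a2), connectivity {out.1} {out.2, out.3, a2.1} {a2.2, a2.3} {a3.1} {a3.2} {a3.3}, out.j its boundary
stage d2: inputs (a1, a3, a2), connectivity {out.1, out.2, out.3, a1.1, a1.2, a1.3, a2.1} {a2.2, a2.3} {a3.1} {a3.2} {a3.3}, out.j its boundary


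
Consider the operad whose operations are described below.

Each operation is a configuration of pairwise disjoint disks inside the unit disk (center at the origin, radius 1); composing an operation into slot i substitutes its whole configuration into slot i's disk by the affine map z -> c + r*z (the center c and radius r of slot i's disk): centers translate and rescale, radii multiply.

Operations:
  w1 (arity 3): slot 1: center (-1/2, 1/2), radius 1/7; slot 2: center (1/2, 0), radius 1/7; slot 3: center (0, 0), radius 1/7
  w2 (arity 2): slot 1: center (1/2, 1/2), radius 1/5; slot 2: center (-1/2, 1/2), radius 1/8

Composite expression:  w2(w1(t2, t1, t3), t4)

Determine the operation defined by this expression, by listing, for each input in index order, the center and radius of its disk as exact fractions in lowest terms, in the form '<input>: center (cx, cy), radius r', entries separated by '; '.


t1: center (3/5, 1/2), radius 1/35; t2: center (2/5, 3/5), radius 1/35; t3: center (1/2, 1/2), radius 1/35; t4: center (-1/2, 1/2), radius 1/8

Only the slot chain above each t matters under w2; compose those maps.
input t2: applying the 2 nested substitutions gives center (2/5, 3/5), radius 1/35
input t1: applying the 2 nested substitutions gives center (3/5, 1/2), radius 1/35
input t3: applying the 2 nested substitutions gives center (1/2, 1/2), radius 1/35
input t4: applying the 1 nested substitution gives center (-1/2, 1/2), radius 1/8


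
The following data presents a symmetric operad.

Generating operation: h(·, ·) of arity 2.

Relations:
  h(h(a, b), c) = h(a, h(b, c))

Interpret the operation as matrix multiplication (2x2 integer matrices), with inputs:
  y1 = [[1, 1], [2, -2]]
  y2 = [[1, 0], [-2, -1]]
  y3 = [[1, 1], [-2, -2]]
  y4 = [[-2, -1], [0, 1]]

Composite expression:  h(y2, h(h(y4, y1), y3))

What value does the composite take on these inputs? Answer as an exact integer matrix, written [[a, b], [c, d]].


[[-4, -4], [2, 2]]


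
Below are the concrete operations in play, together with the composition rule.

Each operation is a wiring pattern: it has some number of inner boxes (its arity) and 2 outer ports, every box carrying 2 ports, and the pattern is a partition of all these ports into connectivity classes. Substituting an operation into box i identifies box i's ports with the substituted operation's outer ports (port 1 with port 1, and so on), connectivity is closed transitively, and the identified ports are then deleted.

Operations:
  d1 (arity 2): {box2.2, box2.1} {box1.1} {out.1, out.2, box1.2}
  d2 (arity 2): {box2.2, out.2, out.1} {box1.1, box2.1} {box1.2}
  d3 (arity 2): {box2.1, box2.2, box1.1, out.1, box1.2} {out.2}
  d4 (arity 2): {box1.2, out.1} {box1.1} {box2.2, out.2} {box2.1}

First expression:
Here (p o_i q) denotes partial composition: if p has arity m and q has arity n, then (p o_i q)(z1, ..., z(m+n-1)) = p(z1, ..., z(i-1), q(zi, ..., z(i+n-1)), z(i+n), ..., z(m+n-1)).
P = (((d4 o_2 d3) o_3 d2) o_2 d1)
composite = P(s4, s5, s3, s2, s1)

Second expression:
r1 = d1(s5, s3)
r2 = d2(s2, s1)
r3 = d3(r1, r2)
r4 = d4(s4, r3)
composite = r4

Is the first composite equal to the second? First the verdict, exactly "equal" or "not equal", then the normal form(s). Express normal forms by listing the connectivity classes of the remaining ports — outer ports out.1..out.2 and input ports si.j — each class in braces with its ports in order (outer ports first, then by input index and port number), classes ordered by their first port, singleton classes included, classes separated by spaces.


equal; both compose to {out.1, s4.2} {out.2} {s1.1, s2.1} {s1.2, s5.2} {s2.2} {s3.1, s3.2} {s4.1} {s5.1}

The first expression, normalized: {out.1, s4.2} {out.2} {s1.1, s2.1} {s1.2, s5.2} {s2.2} {s3.1, s3.2} {s4.1} {s5.1}
The second expression, normalized: {out.1, s4.2} {out.2} {s1.1, s2.1} {s1.2, s5.2} {s2.2} {s3.1, s3.2} {s4.1} {s5.1}
Same normal form: equal.


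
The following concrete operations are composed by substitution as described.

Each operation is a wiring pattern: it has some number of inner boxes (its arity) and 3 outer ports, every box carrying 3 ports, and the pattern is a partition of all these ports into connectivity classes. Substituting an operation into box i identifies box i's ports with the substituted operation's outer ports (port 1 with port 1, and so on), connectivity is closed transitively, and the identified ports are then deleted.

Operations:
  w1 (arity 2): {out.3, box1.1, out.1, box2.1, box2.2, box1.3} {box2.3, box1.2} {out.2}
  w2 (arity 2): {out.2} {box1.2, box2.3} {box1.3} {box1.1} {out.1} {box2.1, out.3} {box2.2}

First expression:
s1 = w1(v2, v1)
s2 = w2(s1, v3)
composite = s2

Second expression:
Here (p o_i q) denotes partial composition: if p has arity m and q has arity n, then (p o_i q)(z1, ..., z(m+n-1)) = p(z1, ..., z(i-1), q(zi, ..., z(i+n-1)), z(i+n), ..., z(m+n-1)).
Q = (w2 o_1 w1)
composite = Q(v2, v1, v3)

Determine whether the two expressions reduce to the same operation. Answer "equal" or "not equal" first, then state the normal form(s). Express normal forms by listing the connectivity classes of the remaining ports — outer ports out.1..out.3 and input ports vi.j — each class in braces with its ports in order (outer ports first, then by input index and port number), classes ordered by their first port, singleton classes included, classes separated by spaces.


equal; the common form is {out.1} {out.2} {out.3, v3.1} {v1.1, v1.2, v2.1, v2.3} {v1.3, v2.2} {v3.2} {v3.3}

The first expression, normalized: {out.1} {out.2} {out.3, v3.1} {v1.1, v1.2, v2.1, v2.3} {v1.3, v2.2} {v3.2} {v3.3}
The second expression, normalized: {out.1} {out.2} {out.3, v3.1} {v1.1, v1.2, v2.1, v2.3} {v1.3, v2.2} {v3.2} {v3.3}
Same normal form: equal.


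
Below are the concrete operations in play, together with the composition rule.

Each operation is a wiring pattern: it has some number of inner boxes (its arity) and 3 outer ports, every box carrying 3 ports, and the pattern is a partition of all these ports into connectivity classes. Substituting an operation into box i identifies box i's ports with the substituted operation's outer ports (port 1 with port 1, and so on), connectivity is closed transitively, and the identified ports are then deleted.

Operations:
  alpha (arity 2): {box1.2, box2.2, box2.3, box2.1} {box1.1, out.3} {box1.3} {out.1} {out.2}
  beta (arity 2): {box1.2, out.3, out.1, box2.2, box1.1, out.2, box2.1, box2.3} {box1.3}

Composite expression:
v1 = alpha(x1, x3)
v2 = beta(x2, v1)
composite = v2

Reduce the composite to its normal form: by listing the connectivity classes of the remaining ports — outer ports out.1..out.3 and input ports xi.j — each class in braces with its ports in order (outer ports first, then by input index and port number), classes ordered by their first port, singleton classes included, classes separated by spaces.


Substituting into beta glues patterns; closure does the rest.
stage alpha: inputs (x1, x3), connectivity {out.1} {out.2} {out.3, x1.1} {x1.2, x3.1, x3.2, x3.3} {x1.3}, out.j its boundary
stage beta: inputs (x2, x1, x3), connectivity {out.1, out.2, out.3, x1.1, x2.1, x2.2} {x1.2, x3.1, x3.2, x3.3} {x1.3} {x2.3}, out.j its boundary

{out.1, out.2, out.3, x1.1, x2.1, x2.2} {x1.2, x3.1, x3.2, x3.3} {x1.3} {x2.3}


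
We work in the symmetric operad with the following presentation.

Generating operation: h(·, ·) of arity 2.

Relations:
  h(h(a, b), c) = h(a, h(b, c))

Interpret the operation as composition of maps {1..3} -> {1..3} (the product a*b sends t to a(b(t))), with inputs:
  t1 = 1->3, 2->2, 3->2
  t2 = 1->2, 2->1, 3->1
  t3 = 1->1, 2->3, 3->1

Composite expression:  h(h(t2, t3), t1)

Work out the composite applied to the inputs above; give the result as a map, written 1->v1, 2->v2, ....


1->2, 2->1, 3->1

h(t2, t3) = 1->2, 2->1, 3->2
h(h(t2, t3), t1) = 1->2, 2->1, 3->1


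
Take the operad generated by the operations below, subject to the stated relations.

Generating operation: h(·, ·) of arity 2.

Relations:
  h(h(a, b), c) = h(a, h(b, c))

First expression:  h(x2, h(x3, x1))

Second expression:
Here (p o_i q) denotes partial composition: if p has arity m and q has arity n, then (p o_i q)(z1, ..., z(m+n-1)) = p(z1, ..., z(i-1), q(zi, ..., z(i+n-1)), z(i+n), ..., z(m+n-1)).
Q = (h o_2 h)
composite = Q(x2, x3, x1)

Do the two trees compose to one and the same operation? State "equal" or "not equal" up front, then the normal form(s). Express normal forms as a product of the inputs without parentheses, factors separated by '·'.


equal; both compose to x2 · x3 · x1

Normal form of the first expression: x2 · x3 · x1
Normal form of the second expression: x2 · x3 · x1
One common form — equal.


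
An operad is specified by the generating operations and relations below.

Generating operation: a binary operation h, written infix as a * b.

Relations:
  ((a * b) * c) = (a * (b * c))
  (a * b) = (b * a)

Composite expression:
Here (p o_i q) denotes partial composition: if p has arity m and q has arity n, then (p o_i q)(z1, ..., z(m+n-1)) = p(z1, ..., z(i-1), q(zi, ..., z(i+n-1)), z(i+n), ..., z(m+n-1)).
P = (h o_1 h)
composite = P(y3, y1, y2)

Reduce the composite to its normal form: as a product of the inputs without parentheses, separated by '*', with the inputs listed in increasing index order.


y1 * y2 * y3

With h associative and commutative, the y-input set is all that matters.
(y3 * y1) unparenthesizes to y3 * y1
((y3 * y1) * y2) unparenthesizes to y3 * y1 * y2
sorting the factors by input index: y1 * y2 * y3


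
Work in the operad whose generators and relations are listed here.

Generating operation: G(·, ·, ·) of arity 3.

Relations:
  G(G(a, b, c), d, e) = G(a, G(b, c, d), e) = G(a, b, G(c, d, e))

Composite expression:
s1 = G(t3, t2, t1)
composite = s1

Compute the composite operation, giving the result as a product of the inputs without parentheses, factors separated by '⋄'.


t3 ⋄ t2 ⋄ t1

Under associativity of G, the answer is the t's in reading order.
G(t3, t2, t1) collapses to t3 ⋄ t2 ⋄ t1


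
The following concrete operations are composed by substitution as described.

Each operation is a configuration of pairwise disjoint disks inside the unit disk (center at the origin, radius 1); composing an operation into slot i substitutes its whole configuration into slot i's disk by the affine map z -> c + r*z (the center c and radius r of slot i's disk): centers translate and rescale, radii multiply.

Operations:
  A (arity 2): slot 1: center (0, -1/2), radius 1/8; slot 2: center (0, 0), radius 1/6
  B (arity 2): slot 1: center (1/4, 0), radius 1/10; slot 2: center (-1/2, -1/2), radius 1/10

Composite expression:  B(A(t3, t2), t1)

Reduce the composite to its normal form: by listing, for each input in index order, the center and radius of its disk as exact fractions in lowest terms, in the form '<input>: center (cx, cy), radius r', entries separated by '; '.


t1: center (-1/2, -1/2), radius 1/10; t2: center (1/4, 0), radius 1/60; t3: center (1/4, -1/20), radius 1/80

Each t-disk chains the slot maps above it in B; radii multiply.
input t3: composing its 2 substitution steps yields center (1/4, -1/20), radius 1/80
input t2: composing its 2 substitution steps yields center (1/4, 0), radius 1/60
input t1: composing its 1 substitution step yields center (-1/2, -1/2), radius 1/10


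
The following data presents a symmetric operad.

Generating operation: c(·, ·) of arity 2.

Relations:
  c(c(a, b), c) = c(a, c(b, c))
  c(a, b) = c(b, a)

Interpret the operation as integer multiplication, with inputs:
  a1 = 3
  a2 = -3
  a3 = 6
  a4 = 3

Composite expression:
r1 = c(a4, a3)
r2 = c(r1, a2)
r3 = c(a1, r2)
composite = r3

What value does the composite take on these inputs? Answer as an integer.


-162

c(a4, a3) = 18
c(c(a4, a3), a2) = -54
c(a1, c(c(a4, a3), a2)) = -162


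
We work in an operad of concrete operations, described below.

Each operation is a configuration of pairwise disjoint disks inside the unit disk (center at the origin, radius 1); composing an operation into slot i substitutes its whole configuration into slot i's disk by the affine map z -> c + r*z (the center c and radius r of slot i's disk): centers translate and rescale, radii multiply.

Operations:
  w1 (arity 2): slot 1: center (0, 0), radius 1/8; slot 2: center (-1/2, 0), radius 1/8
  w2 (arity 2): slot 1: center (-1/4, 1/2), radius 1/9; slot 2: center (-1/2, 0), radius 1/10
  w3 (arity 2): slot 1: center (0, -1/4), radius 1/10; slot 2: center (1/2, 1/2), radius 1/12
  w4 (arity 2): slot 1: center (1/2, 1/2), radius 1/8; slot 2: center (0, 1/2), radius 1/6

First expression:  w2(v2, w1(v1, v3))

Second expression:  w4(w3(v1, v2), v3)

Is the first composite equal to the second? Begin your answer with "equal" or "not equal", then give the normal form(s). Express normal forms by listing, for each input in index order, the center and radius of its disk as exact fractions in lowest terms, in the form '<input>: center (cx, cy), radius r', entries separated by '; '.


not equal — first v1: center (-1/2, 0), radius 1/80; v2: center (-1/4, 1/2), radius 1/9; v3: center (-11/20, 0), radius 1/80, second v1: center (1/2, 15/32), radius 1/80; v2: center (9/16, 9/16), radius 1/96; v3: center (0, 1/2), radius 1/6

In normal form, the first expression is v1: center (-1/2, 0), radius 1/80; v2: center (-1/4, 1/2), radius 1/9; v3: center (-11/20, 0), radius 1/80
In normal form, the second expression is v1: center (1/2, 15/32), radius 1/80; v2: center (9/16, 9/16), radius 1/96; v3: center (0, 1/2), radius 1/6
Different reductions; not equal.


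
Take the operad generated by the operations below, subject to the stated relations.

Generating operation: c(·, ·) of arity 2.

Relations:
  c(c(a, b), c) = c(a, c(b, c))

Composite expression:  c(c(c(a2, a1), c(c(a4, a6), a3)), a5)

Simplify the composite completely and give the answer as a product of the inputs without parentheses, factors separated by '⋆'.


a2 ⋆ a1 ⋆ a4 ⋆ a6 ⋆ a3 ⋆ a5

Every regrouping of c is equal, so read the a-inputs in written order.
c(a2, a1) spells out as a2 ⋆ a1
c(a4, a6) spells out as a4 ⋆ a6
c(c(a4, a6), a3) spells out as a4 ⋆ a6 ⋆ a3
c(c(a2, a1), c(c(a4, a6), a3)) spells out as a2 ⋆ a1 ⋆ a4 ⋆ a6 ⋆ a3
c(c(c(a2, a1), c(c(a4, a6), a3)), a5) spells out as a2 ⋆ a1 ⋆ a4 ⋆ a6 ⋆ a3 ⋆ a5


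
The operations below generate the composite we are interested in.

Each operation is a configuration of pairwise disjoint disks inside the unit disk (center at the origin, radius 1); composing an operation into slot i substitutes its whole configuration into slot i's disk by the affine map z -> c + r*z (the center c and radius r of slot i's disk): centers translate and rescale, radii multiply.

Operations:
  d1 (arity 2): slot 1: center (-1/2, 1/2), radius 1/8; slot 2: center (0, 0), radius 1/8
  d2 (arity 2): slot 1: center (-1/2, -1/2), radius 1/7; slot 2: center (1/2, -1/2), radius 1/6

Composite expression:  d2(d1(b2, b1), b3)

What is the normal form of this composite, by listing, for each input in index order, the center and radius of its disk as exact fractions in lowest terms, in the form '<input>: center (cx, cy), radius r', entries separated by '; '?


b1: center (-1/2, -1/2), radius 1/56; b2: center (-4/7, -3/7), radius 1/56; b3: center (1/2, -1/2), radius 1/6

Each b-disk chains the slot maps above it in d2; radii multiply.
input b2: applying the 2 nested substitutions gives center (-4/7, -3/7), radius 1/56
input b1: applying the 2 nested substitutions gives center (-1/2, -1/2), radius 1/56
input b3: applying the 1 nested substitution gives center (1/2, -1/2), radius 1/6


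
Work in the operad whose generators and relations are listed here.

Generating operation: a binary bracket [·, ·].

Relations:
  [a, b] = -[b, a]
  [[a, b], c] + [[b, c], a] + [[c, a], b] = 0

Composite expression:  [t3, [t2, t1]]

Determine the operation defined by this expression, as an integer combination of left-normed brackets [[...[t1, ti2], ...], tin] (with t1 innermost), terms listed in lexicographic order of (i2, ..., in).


[[t1, t2], t3]


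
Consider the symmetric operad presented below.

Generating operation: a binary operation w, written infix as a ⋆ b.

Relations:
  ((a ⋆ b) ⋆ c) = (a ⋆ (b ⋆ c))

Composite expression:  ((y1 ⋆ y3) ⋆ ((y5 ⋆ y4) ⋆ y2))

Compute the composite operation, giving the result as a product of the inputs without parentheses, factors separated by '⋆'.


y1 ⋆ y3 ⋆ y5 ⋆ y4 ⋆ y2


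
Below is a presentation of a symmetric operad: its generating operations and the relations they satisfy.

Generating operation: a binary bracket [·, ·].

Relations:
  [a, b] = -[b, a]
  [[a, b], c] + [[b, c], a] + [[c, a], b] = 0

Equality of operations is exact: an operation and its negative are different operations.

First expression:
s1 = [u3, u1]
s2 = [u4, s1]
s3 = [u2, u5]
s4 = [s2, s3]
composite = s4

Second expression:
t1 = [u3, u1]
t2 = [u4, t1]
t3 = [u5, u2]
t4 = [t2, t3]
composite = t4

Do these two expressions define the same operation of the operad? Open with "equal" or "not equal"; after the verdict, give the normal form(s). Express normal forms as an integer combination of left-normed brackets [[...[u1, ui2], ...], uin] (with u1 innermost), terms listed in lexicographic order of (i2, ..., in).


The first expression reduces to [[[[u1, u3], u4], u2], u5] - [[[[u1, u3], u4], u5], u2]
The second expression reduces to -[[[[u1, u3], u4], u2], u5] + [[[[u1, u3], u4], u5], u2]
The normal forms differ: not equal.

not equal; first: [[[[u1, u3], u4], u2], u5] - [[[[u1, u3], u4], u5], u2]; second: -[[[[u1, u3], u4], u2], u5] + [[[[u1, u3], u4], u5], u2]


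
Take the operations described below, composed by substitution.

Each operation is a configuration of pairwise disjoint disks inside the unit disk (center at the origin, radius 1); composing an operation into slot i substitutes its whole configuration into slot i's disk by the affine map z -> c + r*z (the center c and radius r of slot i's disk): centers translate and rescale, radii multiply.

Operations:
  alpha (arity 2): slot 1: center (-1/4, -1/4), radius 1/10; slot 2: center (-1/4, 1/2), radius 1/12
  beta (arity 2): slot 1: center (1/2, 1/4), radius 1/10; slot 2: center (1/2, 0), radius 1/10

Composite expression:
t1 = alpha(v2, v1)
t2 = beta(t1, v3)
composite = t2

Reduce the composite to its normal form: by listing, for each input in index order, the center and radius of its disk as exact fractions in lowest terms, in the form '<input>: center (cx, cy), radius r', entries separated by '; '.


v1: center (19/40, 3/10), radius 1/120; v2: center (19/40, 9/40), radius 1/100; v3: center (1/2, 0), radius 1/10

Affine substitution under beta: radii multiply and v-centers shift.
tracing v2 down its 2-map path: center (19/40, 9/40), radius 1/100
tracing v1 down its 2-map path: center (19/40, 3/10), radius 1/120
tracing v3 down its 1-map path: center (1/2, 0), radius 1/10


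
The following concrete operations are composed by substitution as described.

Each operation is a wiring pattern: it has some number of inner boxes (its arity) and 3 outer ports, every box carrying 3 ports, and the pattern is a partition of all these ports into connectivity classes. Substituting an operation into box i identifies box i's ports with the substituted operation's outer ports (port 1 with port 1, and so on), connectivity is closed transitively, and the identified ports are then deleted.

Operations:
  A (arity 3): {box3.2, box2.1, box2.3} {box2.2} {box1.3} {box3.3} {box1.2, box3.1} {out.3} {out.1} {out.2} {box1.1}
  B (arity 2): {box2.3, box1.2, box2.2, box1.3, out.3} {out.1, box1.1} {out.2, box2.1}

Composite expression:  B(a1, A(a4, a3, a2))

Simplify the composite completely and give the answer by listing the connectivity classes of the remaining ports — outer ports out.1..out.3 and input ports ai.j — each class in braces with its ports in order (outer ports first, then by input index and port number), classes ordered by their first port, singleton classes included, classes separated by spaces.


{out.1, a1.1} {out.2} {out.3, a1.2, a1.3} {a2.1, a4.2} {a2.2, a3.1, a3.3} {a2.3} {a3.2} {a4.1} {a4.3}

Substituting into B glues patterns; closure does the rest.
A over (a4, a3, a2) gives {out.1} {out.2} {out.3} {a2.1, a4.2} {a2.2, a3.1, a3.3} {a2.3} {a3.2} {a4.1} {a4.3}, out.j being that stage's outer ports
B over (a1, a4, a3, a2) gives {out.1, a1.1} {out.2} {out.3, a1.2, a1.3} {a2.1, a4.2} {a2.2, a3.1, a3.3} {a2.3} {a3.2} {a4.1} {a4.3}, out.j being that stage's outer ports


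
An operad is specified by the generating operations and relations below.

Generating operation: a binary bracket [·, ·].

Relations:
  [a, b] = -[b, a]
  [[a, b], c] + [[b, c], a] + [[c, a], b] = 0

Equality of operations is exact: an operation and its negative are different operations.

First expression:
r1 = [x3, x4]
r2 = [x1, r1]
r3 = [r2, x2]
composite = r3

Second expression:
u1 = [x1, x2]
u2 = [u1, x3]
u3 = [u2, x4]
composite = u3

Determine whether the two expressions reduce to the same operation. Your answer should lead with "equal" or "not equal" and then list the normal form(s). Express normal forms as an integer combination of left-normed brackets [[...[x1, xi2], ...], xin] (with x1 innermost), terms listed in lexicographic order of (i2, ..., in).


not equal: they reduce to [[[x1, x3], x4], x2] - [[[x1, x4], x3], x2] and [[[x1, x2], x3], x4]

Reducing the first expression gives [[[x1, x3], x4], x2] - [[[x1, x4], x3], x2]
Reducing the second expression gives [[[x1, x2], x3], x4]
The normal forms differ: not equal.


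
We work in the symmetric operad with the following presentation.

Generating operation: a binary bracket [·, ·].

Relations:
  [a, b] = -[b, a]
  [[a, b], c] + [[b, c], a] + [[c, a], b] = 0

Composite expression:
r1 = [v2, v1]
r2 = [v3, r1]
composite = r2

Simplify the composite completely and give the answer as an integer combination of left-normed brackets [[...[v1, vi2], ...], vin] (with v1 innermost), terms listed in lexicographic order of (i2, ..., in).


[[v1, v2], v3]

Left-normed coefficients sit on the v1-initial expansion words.
Composite bracket: [v3, [v2, v1]]
Under [a, b] = ab - ba we get 4 signed associative words (2^2 = 4).
Collect the words opening with v1:
  word v1v2v3 has sign +1, contributing +[[v1, v2], v3]


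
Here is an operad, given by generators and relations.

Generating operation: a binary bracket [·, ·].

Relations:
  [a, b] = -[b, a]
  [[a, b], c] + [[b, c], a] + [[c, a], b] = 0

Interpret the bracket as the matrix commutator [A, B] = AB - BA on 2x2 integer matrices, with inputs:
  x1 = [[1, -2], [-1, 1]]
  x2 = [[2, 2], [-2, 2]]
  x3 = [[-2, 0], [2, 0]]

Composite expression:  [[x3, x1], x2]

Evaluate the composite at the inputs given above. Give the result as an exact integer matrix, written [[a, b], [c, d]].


[[-4, 16], [16, 4]]

[x3, x1] = [[4, 4], [-2, -4]]
[[x3, x1], x2] = [[-4, 16], [16, 4]]


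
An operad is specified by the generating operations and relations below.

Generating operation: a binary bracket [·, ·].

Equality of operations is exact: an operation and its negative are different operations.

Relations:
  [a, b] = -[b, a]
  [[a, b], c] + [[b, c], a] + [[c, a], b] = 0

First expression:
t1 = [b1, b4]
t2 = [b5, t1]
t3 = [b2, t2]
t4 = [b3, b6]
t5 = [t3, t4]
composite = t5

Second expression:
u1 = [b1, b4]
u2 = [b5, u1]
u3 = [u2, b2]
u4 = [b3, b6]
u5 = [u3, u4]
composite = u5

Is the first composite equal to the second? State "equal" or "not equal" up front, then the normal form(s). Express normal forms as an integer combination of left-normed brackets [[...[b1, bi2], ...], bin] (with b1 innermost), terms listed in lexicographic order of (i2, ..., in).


The first composite normalizes to [[[[[b1, b4], b5], b2], b3], b6] - [[[[[b1, b4], b5], b2], b6], b3]
The second composite normalizes to -[[[[[b1, b4], b5], b2], b3], b6] + [[[[[b1, b4], b5], b2], b6], b3]
They disagree, so not equal.

not equal; first: [[[[[b1, b4], b5], b2], b3], b6] - [[[[[b1, b4], b5], b2], b6], b3]; second: -[[[[[b1, b4], b5], b2], b3], b6] + [[[[[b1, b4], b5], b2], b6], b3]


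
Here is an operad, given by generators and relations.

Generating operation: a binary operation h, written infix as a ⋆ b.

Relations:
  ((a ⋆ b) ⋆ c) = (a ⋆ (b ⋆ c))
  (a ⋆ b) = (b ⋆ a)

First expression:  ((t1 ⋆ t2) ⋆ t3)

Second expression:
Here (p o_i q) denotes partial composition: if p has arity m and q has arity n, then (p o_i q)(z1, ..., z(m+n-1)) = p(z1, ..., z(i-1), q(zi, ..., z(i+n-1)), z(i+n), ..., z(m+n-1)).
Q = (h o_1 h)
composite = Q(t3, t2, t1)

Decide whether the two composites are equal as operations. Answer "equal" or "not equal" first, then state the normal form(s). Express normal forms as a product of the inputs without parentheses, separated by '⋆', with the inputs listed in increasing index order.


equal; the common form is t1 ⋆ t2 ⋆ t3

The first expression, normalized: t1 ⋆ t2 ⋆ t3
The second expression, normalized: t1 ⋆ t2 ⋆ t3
Identical normal forms: equal.


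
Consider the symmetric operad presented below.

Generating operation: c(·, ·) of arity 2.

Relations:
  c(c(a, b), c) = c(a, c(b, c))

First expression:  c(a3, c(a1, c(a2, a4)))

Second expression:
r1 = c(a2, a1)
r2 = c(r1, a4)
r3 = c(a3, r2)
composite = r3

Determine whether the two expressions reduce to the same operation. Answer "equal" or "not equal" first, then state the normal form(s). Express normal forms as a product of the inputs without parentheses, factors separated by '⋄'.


not equal — first a3 ⋄ a1 ⋄ a2 ⋄ a4, second a3 ⋄ a2 ⋄ a1 ⋄ a4


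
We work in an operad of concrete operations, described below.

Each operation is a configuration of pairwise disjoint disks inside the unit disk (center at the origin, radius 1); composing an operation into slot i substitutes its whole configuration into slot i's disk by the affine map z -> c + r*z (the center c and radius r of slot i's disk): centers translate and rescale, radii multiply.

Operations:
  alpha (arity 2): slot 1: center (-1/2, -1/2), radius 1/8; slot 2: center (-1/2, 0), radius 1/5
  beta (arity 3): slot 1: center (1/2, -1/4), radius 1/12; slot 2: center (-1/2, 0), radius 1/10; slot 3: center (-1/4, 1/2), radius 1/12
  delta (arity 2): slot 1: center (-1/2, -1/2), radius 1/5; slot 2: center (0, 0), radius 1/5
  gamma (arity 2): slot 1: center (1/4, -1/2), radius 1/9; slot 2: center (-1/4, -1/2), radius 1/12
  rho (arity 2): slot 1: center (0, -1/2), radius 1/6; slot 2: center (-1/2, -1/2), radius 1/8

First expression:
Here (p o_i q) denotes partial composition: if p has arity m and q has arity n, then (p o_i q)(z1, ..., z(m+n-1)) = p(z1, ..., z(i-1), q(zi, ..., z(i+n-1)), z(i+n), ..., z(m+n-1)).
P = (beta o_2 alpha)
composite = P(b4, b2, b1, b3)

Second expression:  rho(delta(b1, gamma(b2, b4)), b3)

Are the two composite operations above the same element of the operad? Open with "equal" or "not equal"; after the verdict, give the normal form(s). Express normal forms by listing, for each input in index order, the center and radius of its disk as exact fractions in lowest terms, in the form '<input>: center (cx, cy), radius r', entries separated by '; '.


not equal — first b1: center (-11/20, 0), radius 1/50; b2: center (-11/20, -1/20), radius 1/80; b3: center (-1/4, 1/2), radius 1/12; b4: center (1/2, -1/4), radius 1/12, second b1: center (-1/12, -7/12), radius 1/30; b2: center (1/120, -31/60), radius 1/270; b3: center (-1/2, -1/2), radius 1/8; b4: center (-1/120, -31/60), radius 1/360

Normal form of the first expression: b1: center (-11/20, 0), radius 1/50; b2: center (-11/20, -1/20), radius 1/80; b3: center (-1/4, 1/2), radius 1/12; b4: center (1/2, -1/4), radius 1/12
Normal form of the second expression: b1: center (-1/12, -7/12), radius 1/30; b2: center (1/120, -31/60), radius 1/270; b3: center (-1/2, -1/2), radius 1/8; b4: center (-1/120, -31/60), radius 1/360
The normal forms differ: not equal.


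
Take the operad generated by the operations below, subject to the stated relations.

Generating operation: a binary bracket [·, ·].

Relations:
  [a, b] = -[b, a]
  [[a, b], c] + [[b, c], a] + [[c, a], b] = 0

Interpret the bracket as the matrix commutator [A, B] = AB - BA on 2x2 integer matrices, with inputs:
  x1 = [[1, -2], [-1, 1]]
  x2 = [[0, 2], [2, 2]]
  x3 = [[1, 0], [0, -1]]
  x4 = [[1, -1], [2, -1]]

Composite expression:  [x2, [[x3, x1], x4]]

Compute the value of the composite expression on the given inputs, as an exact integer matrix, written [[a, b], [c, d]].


[x3, x1] = [[0, -4], [2, 0]]
[[x3, x1], x4] = [[-6, 8], [4, 6]]
[x2, [[x3, x1], x4]] = [[-8, 8], [-16, 8]]

[[-8, 8], [-16, 8]]


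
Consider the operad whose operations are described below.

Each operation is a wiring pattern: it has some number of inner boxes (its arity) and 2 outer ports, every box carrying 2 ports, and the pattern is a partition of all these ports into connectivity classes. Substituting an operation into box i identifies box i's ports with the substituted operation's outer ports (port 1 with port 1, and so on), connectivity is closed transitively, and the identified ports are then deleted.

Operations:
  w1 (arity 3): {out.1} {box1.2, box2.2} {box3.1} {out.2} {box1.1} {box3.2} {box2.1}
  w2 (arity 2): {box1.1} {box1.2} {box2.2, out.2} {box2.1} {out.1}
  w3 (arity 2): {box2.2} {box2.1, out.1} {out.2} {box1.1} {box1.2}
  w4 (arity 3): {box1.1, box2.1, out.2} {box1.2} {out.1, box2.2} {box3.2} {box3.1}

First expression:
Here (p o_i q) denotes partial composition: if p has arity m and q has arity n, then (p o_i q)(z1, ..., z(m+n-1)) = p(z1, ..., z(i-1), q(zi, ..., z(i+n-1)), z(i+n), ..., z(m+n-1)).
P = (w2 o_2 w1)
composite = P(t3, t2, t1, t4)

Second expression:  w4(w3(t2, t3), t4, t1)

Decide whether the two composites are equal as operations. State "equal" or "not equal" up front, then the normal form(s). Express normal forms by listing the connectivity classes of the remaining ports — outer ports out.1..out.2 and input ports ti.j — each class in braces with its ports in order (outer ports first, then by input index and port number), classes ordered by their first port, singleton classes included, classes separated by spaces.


The first composite normalizes to {out.1} {out.2} {t1.1} {t1.2, t2.2} {t2.1} {t3.1} {t3.2} {t4.1} {t4.2}
The second composite normalizes to {out.1, t4.2} {out.2, t3.1, t4.1} {t1.1} {t1.2} {t2.1} {t2.2} {t3.2}
They disagree, so not equal.

not equal: they reduce to {out.1} {out.2} {t1.1} {t1.2, t2.2} {t2.1} {t3.1} {t3.2} {t4.1} {t4.2} and {out.1, t4.2} {out.2, t3.1, t4.1} {t1.1} {t1.2} {t2.1} {t2.2} {t3.2}


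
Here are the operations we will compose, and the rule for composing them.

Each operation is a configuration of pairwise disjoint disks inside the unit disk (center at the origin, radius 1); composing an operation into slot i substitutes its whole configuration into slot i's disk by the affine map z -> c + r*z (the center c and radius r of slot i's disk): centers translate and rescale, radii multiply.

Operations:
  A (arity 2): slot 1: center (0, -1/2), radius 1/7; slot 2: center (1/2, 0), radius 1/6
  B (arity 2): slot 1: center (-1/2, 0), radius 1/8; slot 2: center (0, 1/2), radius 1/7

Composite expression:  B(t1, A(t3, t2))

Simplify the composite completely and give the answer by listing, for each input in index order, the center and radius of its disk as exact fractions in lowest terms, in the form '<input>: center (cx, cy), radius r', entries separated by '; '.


t1: center (-1/2, 0), radius 1/8; t2: center (1/14, 1/2), radius 1/42; t3: center (0, 3/7), radius 1/49

Nesting under B composes maps z -> c + r*z down each t-path.
for t1, the 1-step affine chain lands on center (-1/2, 0), radius 1/8
for t3, the 2-step affine chain lands on center (0, 3/7), radius 1/49
for t2, the 2-step affine chain lands on center (1/14, 1/2), radius 1/42
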